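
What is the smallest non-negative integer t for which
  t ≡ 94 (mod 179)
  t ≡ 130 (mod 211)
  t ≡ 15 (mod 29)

The moduli are pairwise coprime; N = 179·211·29 = 1095301.
N/179 = 6119; 6119 ≡ 33 (mod 179); 33·38 ≡ 1, so inverse 38.
N/211 = 5191; 5191 ≡ 127 (mod 211); 127·108 ≡ 1, so inverse 108.
N/29 = 37769; 37769 ≡ 11 (mod 29); 11·8 ≡ 1, so inverse 8.
t ≡ 94·6119·38 + 130·5191·108 + 15·37769·8 = 99270988.
99270988 mod 1095301 = 693898.

693898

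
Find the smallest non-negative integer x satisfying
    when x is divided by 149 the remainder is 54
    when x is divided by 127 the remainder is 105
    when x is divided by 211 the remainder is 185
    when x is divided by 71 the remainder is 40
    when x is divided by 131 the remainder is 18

23695245958

The moduli are pairwise coprime; N = 149·127·211·71·131 = 37136595653.
N/149 = 249238897; 249238897 ≡ 41 (mod 149); 41·40 ≡ 1, so inverse 40.
N/127 = 292414139; 292414139 ≡ 68 (mod 127); 68·99 ≡ 1, so inverse 99.
N/211 = 176002823; 176002823 ≡ 127 (mod 211); 127·108 ≡ 1, so inverse 108.
N/71 = 523050643; 523050643 ≡ 33 (mod 71); 33·28 ≡ 1, so inverse 28.
N/131 = 283485463; 283485463 ≡ 22 (mod 131); 22·6 ≡ 1, so inverse 6.
x ≡ 54·249238897·40 + 105·292414139·99 + 185·176002823·108 + 40·523050643·28 + 18·283485463·6 = 7710970546129.
7710970546129 mod 37136595653 = 23695245958.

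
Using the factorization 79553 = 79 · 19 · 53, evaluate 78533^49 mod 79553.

60272

Mod 79: 78533 ≡ 7; 7^49 ≡ 74 (mod 79).
Mod 19: 78533 ≡ 6; by Fermat, exponent reduces to 49 mod 18 = 13; 6^13 ≡ 4 (mod 19).
Mod 53: 78533 ≡ 40; 40^49 ≡ 11 (mod 53).
Combine by CRT: x ≡ 74 (mod 79), x ≡ 4 (mod 19), x ≡ 11 (mod 53) ⇒ x ≡ 60272 (mod 79553).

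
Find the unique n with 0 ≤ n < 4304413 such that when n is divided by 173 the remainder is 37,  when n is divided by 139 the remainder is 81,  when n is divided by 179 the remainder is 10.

The moduli are pairwise coprime; M = 173·139·179 = 4304413.
M/173 = 24881; 24881 ≡ 142 (mod 173); 142·106 ≡ 1, so inverse 106.
M/139 = 30967; 30967 ≡ 109 (mod 139); 109·88 ≡ 1, so inverse 88.
M/179 = 24047; 24047 ≡ 61 (mod 179); 61·135 ≡ 1, so inverse 135.
n ≡ 37·24881·106 + 81·30967·88 + 10·24047·135 = 350779508.
350779508 mod 4304413 = 2122055.

2122055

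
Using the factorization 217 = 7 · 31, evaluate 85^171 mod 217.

Mod 7: 85 ≡ 1; by Fermat, exponent reduces to 171 mod 6 = 3; 1^3 ≡ 1 (mod 7).
Mod 31: 85 ≡ 23; by Fermat, exponent reduces to 171 mod 30 = 21; 23^21 ≡ 23 (mod 31).
Combine by CRT: x ≡ 1 (mod 7), x ≡ 23 (mod 31) ⇒ x ≡ 85 (mod 217).

85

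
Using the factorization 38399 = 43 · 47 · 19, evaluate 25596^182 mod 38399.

38142

Mod 43: 25596 ≡ 11; by Fermat, exponent reduces to 182 mod 42 = 14; 11^14 ≡ 1 (mod 43).
Mod 47: 25596 ≡ 28; by Fermat, exponent reduces to 182 mod 46 = 44; 28^44 ≡ 25 (mod 47).
Mod 19: 25596 ≡ 3; by Fermat, exponent reduces to 182 mod 18 = 2; 3^2 ≡ 9 (mod 19).
Combine by CRT: x ≡ 1 (mod 43), x ≡ 25 (mod 47), x ≡ 9 (mod 19) ⇒ x ≡ 38142 (mod 38399).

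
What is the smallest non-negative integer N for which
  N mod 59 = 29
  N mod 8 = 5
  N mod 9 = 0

From N ≡ 29 (mod 59) write N = 29 + 59t. Substituting into N ≡ 5 (mod 8) gives 59t ≡ 0 (mod 8), and since 3⁻¹ ≡ 3 (mod 8), t ≡ 0. Hence N ≡ 29 + 59·0 = 29 (mod 472).
From N ≡ 29 (mod 472) write N = 29 + 472t. Substituting into N ≡ 0 (mod 9) gives 472t ≡ 7 (mod 9), and since 4⁻¹ ≡ 7 (mod 9), t ≡ 4. Hence N ≡ 29 + 472·4 = 1917 (mod 4248).

1917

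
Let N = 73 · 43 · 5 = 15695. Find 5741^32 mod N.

Mod 73: 5741 ≡ 47; 47^32 ≡ 55 (mod 73).
Mod 43: 5741 ≡ 22; 22^32 ≡ 35 (mod 43).
Mod 5: 5741 ≡ 1; since 4 | 32, by Fermat 1^32 ≡ 1 (mod 5).
Combine by CRT: x ≡ 55 (mod 73), x ≡ 35 (mod 43), x ≡ 1 (mod 5) ⇒ x ≡ 11516 (mod 15695).

11516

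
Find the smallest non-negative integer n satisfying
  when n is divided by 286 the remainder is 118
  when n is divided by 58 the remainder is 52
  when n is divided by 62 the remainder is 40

gcd(286, 58) = 2 and 2 | (52 − 118), so the pair is consistent; merging gives n ≡ 690 (mod 8294), where 8294 = lcm(286, 58).
gcd(8294, 62) = 2 and 2 | (40 − 690), so the pair is consistent; merging gives n ≡ 91924 (mod 257114), where 257114 = lcm(8294, 62).
The solution is unique modulo lcm(286, 58, 62) = 257114.

91924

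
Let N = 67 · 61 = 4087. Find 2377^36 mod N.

Mod 67: 2377 ≡ 32; 32^36 ≡ 62 (mod 67).
Mod 61: 2377 ≡ 59; 59^36 ≡ 58 (mod 61).
Combine by CRT: x ≡ 62 (mod 67), x ≡ 58 (mod 61) ⇒ x ≡ 2742 (mod 4087).

2742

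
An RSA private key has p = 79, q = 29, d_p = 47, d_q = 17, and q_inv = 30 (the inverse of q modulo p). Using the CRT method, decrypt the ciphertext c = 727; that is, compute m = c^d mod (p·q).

m₁ = c^(d_p) mod p: c ≡ 16 (mod 79), and 16^47 mod 79 = 50.
m₂ = c^(d_q) mod q: c ≡ 2 (mod 29), and 2^17 mod 29 = 21.
h = q_inv·(m₁ − m₂) mod p = 30·(50 − 21) mod 79 = 1.
m = m₂ + h·q = 21 + 1·29 = 50.

50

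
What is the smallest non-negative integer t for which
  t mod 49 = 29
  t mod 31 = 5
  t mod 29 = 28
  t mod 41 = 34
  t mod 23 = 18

37534960

The moduli are pairwise coprime; N = 49·31·29·41·23 = 41540093.
N/49 = 847757; 847757 ≡ 8 (mod 49); 8·43 ≡ 1, so inverse 43.
N/31 = 1340003; 1340003 ≡ 28 (mod 31); 28·10 ≡ 1, so inverse 10.
N/29 = 1432417; 1432417 ≡ 20 (mod 29); 20·16 ≡ 1, so inverse 16.
N/41 = 1013173; 1013173 ≡ 22 (mod 41); 22·28 ≡ 1, so inverse 28.
N/23 = 1806091; 1806091 ≡ 16 (mod 23); 16·13 ≡ 1, so inverse 13.
t ≡ 29·847757·43 + 5·1340003·10 + 28·1432417·16 + 34·1013173·28 + 18·1806091·13 = 3153041935.
3153041935 mod 41540093 = 37534960.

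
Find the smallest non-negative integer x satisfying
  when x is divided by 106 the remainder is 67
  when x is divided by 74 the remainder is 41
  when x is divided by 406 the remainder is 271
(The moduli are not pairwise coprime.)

gcd(106, 74) = 2 and 2 | (41 − 67), so the pair is consistent; merging gives x ≡ 2187 (mod 3922), where 3922 = lcm(106, 74).
gcd(3922, 406) = 2 and 2 | (271 − 2187), so the pair is consistent; merging gives x ≡ 33563 (mod 796166), where 796166 = lcm(3922, 406).
The solution is unique modulo lcm(106, 74, 406) = 796166.

33563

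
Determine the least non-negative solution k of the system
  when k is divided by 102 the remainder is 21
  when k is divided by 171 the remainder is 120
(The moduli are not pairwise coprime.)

gcd(102, 171) = 3 and 3 | (120 − 21), so the pair is consistent; merging gives k ≡ 633 (mod 5814), where 5814 = lcm(102, 171).
The solution is unique modulo lcm(102, 171) = 5814.

633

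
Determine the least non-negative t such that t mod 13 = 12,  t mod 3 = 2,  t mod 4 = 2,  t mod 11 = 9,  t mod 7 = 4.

The moduli are pairwise coprime; N = 13·3·4·11·7 = 12012.
N/13 = 924; 924 ≡ 1 (mod 13), inverse 1.
N/3 = 4004; 4004 ≡ 2 (mod 3); 2·2 ≡ 1, so inverse 2.
N/4 = 3003; 3003 ≡ 3 (mod 4); 3·3 ≡ 1, so inverse 3.
N/11 = 1092; 1092 ≡ 3 (mod 11); 3·4 ≡ 1, so inverse 4.
N/7 = 1716; 1716 ≡ 1 (mod 7), inverse 1.
t ≡ 12·924·1 + 2·4004·2 + 2·3003·3 + 9·1092·4 + 4·1716·1 = 91298.
91298 mod 12012 = 7214.

7214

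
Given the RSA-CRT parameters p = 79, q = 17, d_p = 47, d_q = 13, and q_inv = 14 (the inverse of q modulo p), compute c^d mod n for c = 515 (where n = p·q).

m₁ = c^(d_p) mod p: c ≡ 41 (mod 79), and 41^47 mod 79 = 58.
m₂ = c^(d_q) mod q: c ≡ 5 (mod 17), and 5^13 mod 17 = 3.
h = q_inv·(m₁ − m₂) mod p = 14·(58 − 3) mod 79 = 59.
m = m₂ + h·q = 3 + 59·17 = 1006.

1006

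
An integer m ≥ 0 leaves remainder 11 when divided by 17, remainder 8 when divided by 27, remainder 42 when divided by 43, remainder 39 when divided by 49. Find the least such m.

110681

From m ≡ 11 (mod 17) write m = 11 + 17t. Substituting into m ≡ 8 (mod 27) gives 17t ≡ 24 (mod 27), and since 17⁻¹ ≡ 8 (mod 27), t ≡ 3. Hence m ≡ 11 + 17·3 = 62 (mod 459).
From m ≡ 62 (mod 459) write m = 62 + 459t. Substituting into m ≡ 42 (mod 43) gives 459t ≡ 23 (mod 43), and since 29⁻¹ ≡ 3 (mod 43), t ≡ 26. Hence m ≡ 62 + 459·26 = 11996 (mod 19737).
From m ≡ 11996 (mod 19737) write m = 11996 + 19737t. Substituting into m ≡ 39 (mod 49) gives 19737t ≡ 48 (mod 49), and since 39⁻¹ ≡ 44 (mod 49), t ≡ 5. Hence m ≡ 11996 + 19737·5 = 110681 (mod 967113).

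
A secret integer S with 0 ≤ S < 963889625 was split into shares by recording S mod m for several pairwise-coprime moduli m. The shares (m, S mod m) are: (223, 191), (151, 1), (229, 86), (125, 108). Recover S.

911218108

The moduli are pairwise coprime; N = 223·151·229·125 = 963889625.
N/223 = 4322375; 4322375 ≡ 189 (mod 223); 189·59 ≡ 1, so inverse 59.
N/151 = 6383375; 6383375 ≡ 1 (mod 151), inverse 1.
N/229 = 4209125; 4209125 ≡ 105 (mod 229); 105·24 ≡ 1, so inverse 24.
N/125 = 7711117; 7711117 ≡ 117 (mod 125); 117·78 ≡ 1, so inverse 78.
S ≡ 191·4322375·59 + 1·6383375·1 + 86·4209125·24 + 108·7711117·78 = 122361310858.
122361310858 mod 963889625 = 911218108.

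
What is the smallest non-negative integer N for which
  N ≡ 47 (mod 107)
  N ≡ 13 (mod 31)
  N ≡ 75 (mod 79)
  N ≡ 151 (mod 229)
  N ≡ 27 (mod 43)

Combine the congruences pairwise.
From N ≡ 47 (mod 107) write N = 47 + 107t. Substituting into N ≡ 13 (mod 31) gives 107t ≡ 28 (mod 31), and since 14⁻¹ ≡ 20 (mod 31), t ≡ 2. Hence N ≡ 47 + 107·2 = 261 (mod 3317).
From N ≡ 261 (mod 3317) write N = 261 + 3317t. Substituting into N ≡ 75 (mod 79) gives 3317t ≡ 51 (mod 79), and since 78⁻¹ ≡ 78 (mod 79), t ≡ 28. Hence N ≡ 261 + 3317·28 = 93137 (mod 262043).
From N ≡ 93137 (mod 262043) write N = 93137 + 262043t. Substituting into N ≡ 151 (mod 229) gives 262043t ≡ 217 (mod 229), and since 67⁻¹ ≡ 188 (mod 229), t ≡ 34. Hence N ≡ 93137 + 262043·34 = 9002599 (mod 60007847).
From N ≡ 9002599 (mod 60007847) write N = 9002599 + 60007847t. Substituting into N ≡ 27 (mod 43) gives 60007847t ≡ 37 (mod 43), and since 14⁻¹ ≡ 40 (mod 43), t ≡ 18. Hence N ≡ 9002599 + 60007847·18 = 1089143845 (mod 2580337421).

1089143845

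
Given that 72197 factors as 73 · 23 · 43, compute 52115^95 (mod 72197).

41881

Mod 73: 52115 ≡ 66; by Fermat, exponent reduces to 95 mod 72 = 23; 66^23 ≡ 52 (mod 73).
Mod 23: 52115 ≡ 20; by Fermat, exponent reduces to 95 mod 22 = 7; 20^7 ≡ 21 (mod 23).
Mod 43: 52115 ≡ 42; by Fermat, exponent reduces to 95 mod 42 = 11; 42^11 ≡ 42 (mod 43).
Combine by CRT: x ≡ 52 (mod 73), x ≡ 21 (mod 23), x ≡ 42 (mod 43) ⇒ x ≡ 41881 (mod 72197).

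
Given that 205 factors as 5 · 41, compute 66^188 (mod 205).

Mod 5: 66 ≡ 1; since 4 | 188, by Fermat 1^188 ≡ 1 (mod 5).
Mod 41: 66 ≡ 25; by Fermat, exponent reduces to 188 mod 40 = 28; 25^28 ≡ 37 (mod 41).
Combine by CRT: x ≡ 1 (mod 5), x ≡ 37 (mod 41) ⇒ x ≡ 201 (mod 205).

201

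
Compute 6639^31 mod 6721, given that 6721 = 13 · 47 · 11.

Mod 13: 6639 ≡ 9; by Fermat, exponent reduces to 31 mod 12 = 7; 9^7 ≡ 9 (mod 13).
Mod 47: 6639 ≡ 12; 12^31 ≡ 34 (mod 47).
Mod 11: 6639 ≡ 6; by Fermat, exponent reduces to 31 mod 10 = 1; 6^1 ≡ 6 (mod 11).
Combine by CRT: x ≡ 9 (mod 13), x ≡ 34 (mod 47), x ≡ 6 (mod 11) ⇒ x ≡ 1491 (mod 6721).

1491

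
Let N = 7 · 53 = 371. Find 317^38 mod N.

319

Mod 7: 317 ≡ 2; by Fermat, exponent reduces to 38 mod 6 = 2; 2^2 ≡ 4 (mod 7).
Mod 53: 317 ≡ 52; 52^38 ≡ 1 (mod 53).
Combine by CRT: x ≡ 4 (mod 7), x ≡ 1 (mod 53) ⇒ x ≡ 319 (mod 371).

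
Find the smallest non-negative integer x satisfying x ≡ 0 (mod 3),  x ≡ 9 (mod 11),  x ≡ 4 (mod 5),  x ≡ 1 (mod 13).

339

Combine the congruences pairwise.
From x ≡ 0 (mod 3) write x = 0 + 3t. Substituting into x ≡ 9 (mod 11) gives 3t ≡ 9 (mod 11), and since 3⁻¹ ≡ 4 (mod 11), t ≡ 3. Hence x ≡ 0 + 3·3 = 9 (mod 33).
From x ≡ 9 (mod 33) write x = 9 + 33t. Substituting into x ≡ 4 (mod 5) gives 33t ≡ 0 (mod 5), and since 3⁻¹ ≡ 2 (mod 5), t ≡ 0. Hence x ≡ 9 + 33·0 = 9 (mod 165).
From x ≡ 9 (mod 165) write x = 9 + 165t. Substituting into x ≡ 1 (mod 13) gives 165t ≡ 5 (mod 13), and since 9⁻¹ ≡ 3 (mod 13), t ≡ 2. Hence x ≡ 9 + 165·2 = 339 (mod 2145).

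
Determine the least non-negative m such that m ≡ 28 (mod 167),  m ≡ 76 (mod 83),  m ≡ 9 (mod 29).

35766

Combine the congruences pairwise.
From m ≡ 28 (mod 167) write m = 28 + 167t. Substituting into m ≡ 76 (mod 83) gives 167t ≡ 48 (mod 83), and since 1⁻¹ ≡ 1 (mod 83), t ≡ 48. Hence m ≡ 28 + 167·48 = 8044 (mod 13861).
From m ≡ 8044 (mod 13861) write m = 8044 + 13861t. Substituting into m ≡ 9 (mod 29) gives 13861t ≡ 27 (mod 29), and since 28⁻¹ ≡ 28 (mod 29), t ≡ 2. Hence m ≡ 8044 + 13861·2 = 35766 (mod 401969).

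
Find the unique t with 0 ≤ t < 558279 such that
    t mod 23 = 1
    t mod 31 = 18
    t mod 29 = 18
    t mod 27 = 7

The moduli are pairwise coprime; N = 23·31·29·27 = 558279.
N/23 = 24273; 24273 ≡ 8 (mod 23); 8·3 ≡ 1, so inverse 3.
N/31 = 18009; 18009 ≡ 29 (mod 31); 29·15 ≡ 1, so inverse 15.
N/29 = 19251; 19251 ≡ 24 (mod 29); 24·23 ≡ 1, so inverse 23.
N/27 = 20677; 20677 ≡ 22 (mod 27); 22·16 ≡ 1, so inverse 16.
t ≡ 1·24273·3 + 18·18009·15 + 18·19251·23 + 7·20677·16 = 15220987.
15220987 mod 558279 = 147454.

147454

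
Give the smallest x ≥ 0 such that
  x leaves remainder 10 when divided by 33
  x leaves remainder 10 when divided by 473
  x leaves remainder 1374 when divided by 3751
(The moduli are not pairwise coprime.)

263944

Combine the congruences pairwise.
gcd(33, 473) = 11 and 11 | (10 − 10), so the pair is consistent; merging gives x ≡ 10 (mod 1419), where 1419 = lcm(33, 473).
gcd(1419, 3751) = 11 and 11 | (1374 − 10), so the pair is consistent; merging gives x ≡ 263944 (mod 483879), where 483879 = lcm(1419, 3751).
The solution is unique modulo lcm(33, 473, 3751) = 483879.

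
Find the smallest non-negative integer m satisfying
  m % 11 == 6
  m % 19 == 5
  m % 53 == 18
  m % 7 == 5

The moduli are pairwise coprime; N = 11·19·53·7 = 77539.
N/11 = 7049; 7049 ≡ 9 (mod 11); 9·5 ≡ 1, so inverse 5.
N/19 = 4081; 4081 ≡ 15 (mod 19); 15·14 ≡ 1, so inverse 14.
N/53 = 1463; 1463 ≡ 32 (mod 53); 32·5 ≡ 1, so inverse 5.
N/7 = 11077; 11077 ≡ 3 (mod 7); 3·5 ≡ 1, so inverse 5.
m ≡ 6·7049·5 + 5·4081·14 + 18·1463·5 + 5·11077·5 = 905735.
905735 mod 77539 = 52806.

52806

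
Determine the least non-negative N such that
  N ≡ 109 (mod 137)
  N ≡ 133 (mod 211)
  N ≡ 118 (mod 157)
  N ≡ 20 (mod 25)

48628670

From N ≡ 109 (mod 137) write N = 109 + 137t. Substituting into N ≡ 133 (mod 211) gives 137t ≡ 24 (mod 211), and since 137⁻¹ ≡ 134 (mod 211), t ≡ 51. Hence N ≡ 109 + 137·51 = 7096 (mod 28907).
From N ≡ 7096 (mod 28907) write N = 7096 + 28907t. Substituting into N ≡ 118 (mod 157) gives 28907t ≡ 87 (mod 157), and since 19⁻¹ ≡ 124 (mod 157), t ≡ 112. Hence N ≡ 7096 + 28907·112 = 3244680 (mod 4538399).
From N ≡ 3244680 (mod 4538399) write N = 3244680 + 4538399t. Substituting into N ≡ 20 (mod 25) gives 4538399t ≡ 15 (mod 25), and since 24⁻¹ ≡ 24 (mod 25), t ≡ 10. Hence N ≡ 3244680 + 4538399·10 = 48628670 (mod 113459975).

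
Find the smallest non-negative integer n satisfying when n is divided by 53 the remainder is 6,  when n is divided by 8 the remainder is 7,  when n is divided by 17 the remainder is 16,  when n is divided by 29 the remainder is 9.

From n ≡ 6 (mod 53) write n = 6 + 53t. Substituting into n ≡ 7 (mod 8) gives 53t ≡ 1 (mod 8), and since 5⁻¹ ≡ 5 (mod 8), t ≡ 5. Hence n ≡ 6 + 53·5 = 271 (mod 424).
From n ≡ 271 (mod 424) write n = 271 + 424t. Substituting into n ≡ 16 (mod 17) gives 424t ≡ 0 (mod 17), and since 16⁻¹ ≡ 16 (mod 17), t ≡ 0. Hence n ≡ 271 + 424·0 = 271 (mod 7208).
From n ≡ 271 (mod 7208) write n = 271 + 7208t. Substituting into n ≡ 9 (mod 29) gives 7208t ≡ 28 (mod 29), and since 16⁻¹ ≡ 20 (mod 29), t ≡ 9. Hence n ≡ 271 + 7208·9 = 65143 (mod 209032).

65143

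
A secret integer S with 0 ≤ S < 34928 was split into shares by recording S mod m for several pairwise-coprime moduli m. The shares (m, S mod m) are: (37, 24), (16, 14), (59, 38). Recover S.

25998

Combine the congruences pairwise.
From S ≡ 24 (mod 37) write S = 24 + 37t. Substituting into S ≡ 14 (mod 16) gives 37t ≡ 6 (mod 16), and since 5⁻¹ ≡ 13 (mod 16), t ≡ 14. Hence S ≡ 24 + 37·14 = 542 (mod 592).
From S ≡ 542 (mod 592) write S = 542 + 592t. Substituting into S ≡ 38 (mod 59) gives 592t ≡ 27 (mod 59), and since 2⁻¹ ≡ 30 (mod 59), t ≡ 43. Hence S ≡ 542 + 592·43 = 25998 (mod 34928).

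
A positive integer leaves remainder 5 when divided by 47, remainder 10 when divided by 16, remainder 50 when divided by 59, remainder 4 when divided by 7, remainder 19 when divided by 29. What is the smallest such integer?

2795706

Combine the congruences pairwise.
From N ≡ 5 (mod 47) write N = 5 + 47t. Substituting into N ≡ 10 (mod 16) gives 47t ≡ 5 (mod 16), and since 15⁻¹ ≡ 15 (mod 16), t ≡ 11. Hence N ≡ 5 + 47·11 = 522 (mod 752).
From N ≡ 522 (mod 752) write N = 522 + 752t. Substituting into N ≡ 50 (mod 59) gives 752t ≡ 0 (mod 59), and since 44⁻¹ ≡ 55 (mod 59), t ≡ 0. Hence N ≡ 522 + 752·0 = 522 (mod 44368).
From N ≡ 522 (mod 44368) write N = 522 + 44368t. Substituting into N ≡ 4 (mod 7) gives 44368t ≡ 0 (mod 7), and since 2⁻¹ ≡ 4 (mod 7), t ≡ 0. Hence N ≡ 522 + 44368·0 = 522 (mod 310576).
From N ≡ 522 (mod 310576) write N = 522 + 310576t. Substituting into N ≡ 19 (mod 29) gives 310576t ≡ 19 (mod 29), and since 15⁻¹ ≡ 2 (mod 29), t ≡ 9. Hence N ≡ 522 + 310576·9 = 2795706 (mod 9006704).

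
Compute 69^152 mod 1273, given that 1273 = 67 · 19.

562

Mod 67: 69 ≡ 2; by Fermat, exponent reduces to 152 mod 66 = 20; 2^20 ≡ 26 (mod 67).
Mod 19: 69 ≡ 12; by Fermat, exponent reduces to 152 mod 18 = 8; 12^8 ≡ 11 (mod 19).
Combine by CRT: x ≡ 26 (mod 67), x ≡ 11 (mod 19) ⇒ x ≡ 562 (mod 1273).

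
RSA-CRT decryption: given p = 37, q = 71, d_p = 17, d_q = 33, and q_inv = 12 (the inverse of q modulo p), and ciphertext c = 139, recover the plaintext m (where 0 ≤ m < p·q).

m₁ = c^(d_p) mod p: c ≡ 28 (mod 37), and 28^17 mod 37 = 4.
m₂ = c^(d_q) mod q: c ≡ 68 (mod 71), and 68^33 mod 71 = 63.
h = q_inv·(m₁ − m₂) mod p = 12·(4 − 63) mod 37 = 32.
m = m₂ + h·q = 63 + 32·71 = 2335.

2335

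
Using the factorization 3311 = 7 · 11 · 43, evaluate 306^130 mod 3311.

23

Mod 7: 306 ≡ 5; by Fermat, exponent reduces to 130 mod 6 = 4; 5^4 ≡ 2 (mod 7).
Mod 11: 306 ≡ 9; since 10 | 130, by Fermat 9^130 ≡ 1 (mod 11).
Mod 43: 306 ≡ 5; by Fermat, exponent reduces to 130 mod 42 = 4; 5^4 ≡ 23 (mod 43).
Combine by CRT: x ≡ 2 (mod 7), x ≡ 1 (mod 11), x ≡ 23 (mod 43) ⇒ x ≡ 23 (mod 3311).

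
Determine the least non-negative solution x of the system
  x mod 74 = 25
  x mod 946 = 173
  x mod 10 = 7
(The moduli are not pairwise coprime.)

70177

Combine the congruences pairwise.
gcd(74, 946) = 2 and 2 | (173 − 25), so the pair is consistent; merging gives x ≡ 173 (mod 35002), where 35002 = lcm(74, 946).
gcd(35002, 10) = 2 and 2 | (7 − 173), so the pair is consistent; merging gives x ≡ 70177 (mod 175010), where 175010 = lcm(35002, 10).
The solution is unique modulo lcm(74, 946, 10) = 175010.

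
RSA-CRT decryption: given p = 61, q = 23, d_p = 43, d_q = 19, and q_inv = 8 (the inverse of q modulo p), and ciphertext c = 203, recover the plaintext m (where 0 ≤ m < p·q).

497

m₁ = c^(d_p) mod p: c ≡ 20 (mod 61), and 20^43 mod 61 = 9.
m₂ = c^(d_q) mod q: c ≡ 19 (mod 23), and 19^19 mod 23 = 14.
h = q_inv·(m₁ − m₂) mod p = 8·(9 − 14) mod 61 = 21.
m = m₂ + h·q = 14 + 21·23 = 497.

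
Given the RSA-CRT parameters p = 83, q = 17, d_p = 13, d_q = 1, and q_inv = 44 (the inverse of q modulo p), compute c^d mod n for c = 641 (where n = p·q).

998

m₁ = c^(d_p) mod p: c ≡ 60 (mod 83), and 60^13 mod 83 = 2.
m₂ = c^(d_q) mod q: c ≡ 12 (mod 17), and 12^1 mod 17 = 12.
h = q_inv·(m₁ − m₂) mod p = 44·(2 − 12) mod 83 = 58.
m = m₂ + h·q = 12 + 58·17 = 998.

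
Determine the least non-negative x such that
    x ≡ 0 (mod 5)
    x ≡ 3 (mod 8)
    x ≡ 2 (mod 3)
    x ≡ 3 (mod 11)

1235

From x ≡ 0 (mod 5) write x = 0 + 5t. Substituting into x ≡ 3 (mod 8) gives 5t ≡ 3 (mod 8), and since 5⁻¹ ≡ 5 (mod 8), t ≡ 7. Hence x ≡ 0 + 5·7 = 35 (mod 40).
From x ≡ 35 (mod 40) write x = 35 + 40t. Substituting into x ≡ 2 (mod 3) gives 40t ≡ 0 (mod 3), and since 1⁻¹ ≡ 1 (mod 3), t ≡ 0. Hence x ≡ 35 + 40·0 = 35 (mod 120).
From x ≡ 35 (mod 120) write x = 35 + 120t. Substituting into x ≡ 3 (mod 11) gives 120t ≡ 1 (mod 11), and since 10⁻¹ ≡ 10 (mod 11), t ≡ 10. Hence x ≡ 35 + 120·10 = 1235 (mod 1320).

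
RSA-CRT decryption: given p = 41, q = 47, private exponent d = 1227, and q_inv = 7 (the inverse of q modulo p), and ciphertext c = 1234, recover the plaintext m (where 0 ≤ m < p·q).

927

d_p = d mod (p−1) = 1227 mod 40 = 27; d_q = d mod (q−1) = 31.
m₁ = c^(d_p) mod p: c ≡ 4 (mod 41), and 4^27 mod 41 = 25.
m₂ = c^(d_q) mod q: c ≡ 12 (mod 47), and 12^31 mod 47 = 34.
h = q_inv·(m₁ − m₂) mod p = 7·(25 − 34) mod 41 = 19.
m = m₂ + h·q = 34 + 19·47 = 927.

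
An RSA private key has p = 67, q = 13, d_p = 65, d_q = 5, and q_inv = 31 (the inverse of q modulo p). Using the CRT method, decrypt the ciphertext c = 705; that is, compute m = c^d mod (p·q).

425

m₁ = c^(d_p) mod p: c ≡ 35 (mod 67), and 35^65 mod 67 = 23.
m₂ = c^(d_q) mod q: c ≡ 3 (mod 13), and 3^5 mod 13 = 9.
h = q_inv·(m₁ − m₂) mod p = 31·(23 − 9) mod 67 = 32.
m = m₂ + h·q = 9 + 32·13 = 425.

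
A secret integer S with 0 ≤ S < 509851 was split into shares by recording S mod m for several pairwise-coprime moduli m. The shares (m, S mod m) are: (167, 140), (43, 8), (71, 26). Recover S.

From S ≡ 140 (mod 167) write S = 140 + 167t. Substituting into S ≡ 8 (mod 43) gives 167t ≡ 40 (mod 43), and since 38⁻¹ ≡ 17 (mod 43), t ≡ 35. Hence S ≡ 140 + 167·35 = 5985 (mod 7181).
From S ≡ 5985 (mod 7181) write S = 5985 + 7181t. Substituting into S ≡ 26 (mod 71) gives 7181t ≡ 5 (mod 71), and since 10⁻¹ ≡ 64 (mod 71), t ≡ 36. Hence S ≡ 5985 + 7181·36 = 264501 (mod 509851).

264501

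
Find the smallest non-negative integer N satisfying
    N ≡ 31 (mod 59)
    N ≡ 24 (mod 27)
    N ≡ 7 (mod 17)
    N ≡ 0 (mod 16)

326832

The moduli are pairwise coprime; M = 59·27·17·16 = 433296.
M/59 = 7344; 7344 ≡ 28 (mod 59); 28·19 ≡ 1, so inverse 19.
M/27 = 16048; 16048 ≡ 10 (mod 27); 10·19 ≡ 1, so inverse 19.
M/17 = 25488; 25488 ≡ 5 (mod 17); 5·7 ≡ 1, so inverse 7.
M/16 = 27081; 27081 ≡ 9 (mod 16); 9·9 ≡ 1, so inverse 9.
N ≡ 31·7344·19 + 24·16048·19 + 7·25488·7 + 0·27081·9 = 12892416.
12892416 mod 433296 = 326832.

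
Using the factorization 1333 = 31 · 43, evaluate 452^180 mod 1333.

Mod 31: 452 ≡ 18; since 30 | 180, by Fermat 18^180 ≡ 1 (mod 31).
Mod 43: 452 ≡ 22; by Fermat, exponent reduces to 180 mod 42 = 12; 22^12 ≡ 4 (mod 43).
Combine by CRT: x ≡ 1 (mod 31), x ≡ 4 (mod 43) ⇒ x ≡ 993 (mod 1333).

993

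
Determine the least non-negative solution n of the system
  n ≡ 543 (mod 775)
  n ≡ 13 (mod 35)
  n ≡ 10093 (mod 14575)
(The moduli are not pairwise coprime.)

gcd(775, 35) = 5 and 5 | (13 − 543), so the pair is consistent; merging gives n ≡ 5193 (mod 5425), where 5425 = lcm(775, 35).
gcd(5425, 14575) = 25 and 25 | (10093 − 5193), so the pair is consistent; merging gives n ≡ 1540468 (mod 3162775), where 3162775 = lcm(5425, 14575).
The solution is unique modulo lcm(775, 35, 14575) = 3162775.

1540468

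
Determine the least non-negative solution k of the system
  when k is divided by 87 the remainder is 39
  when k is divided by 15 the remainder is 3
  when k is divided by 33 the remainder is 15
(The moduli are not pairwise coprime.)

gcd(87, 15) = 3 and 3 | (3 − 39), so the pair is consistent; merging gives k ≡ 213 (mod 435), where 435 = lcm(87, 15).
gcd(435, 33) = 3 and 3 | (15 − 213), so the pair is consistent; merging gives k ≡ 213 (mod 4785), where 4785 = lcm(435, 33).
The solution is unique modulo lcm(87, 15, 33) = 4785.

213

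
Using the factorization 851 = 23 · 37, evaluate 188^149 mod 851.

Mod 23: 188 ≡ 4; by Fermat, exponent reduces to 149 mod 22 = 17; 4^17 ≡ 2 (mod 23).
Mod 37: 188 ≡ 3; by Fermat, exponent reduces to 149 mod 36 = 5; 3^5 ≡ 21 (mod 37).
Combine by CRT: x ≡ 2 (mod 23), x ≡ 21 (mod 37) ⇒ x ≡ 761 (mod 851).

761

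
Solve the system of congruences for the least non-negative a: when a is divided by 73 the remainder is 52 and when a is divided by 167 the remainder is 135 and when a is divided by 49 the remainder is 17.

98164

The moduli are pairwise coprime; N = 73·167·49 = 597359.
N/73 = 8183; 8183 ≡ 7 (mod 73); 7·21 ≡ 1, so inverse 21.
N/167 = 3577; 3577 ≡ 70 (mod 167); 70·136 ≡ 1, so inverse 136.
N/49 = 12191; 12191 ≡ 39 (mod 49); 39·44 ≡ 1, so inverse 44.
a ≡ 52·8183·21 + 135·3577·136 + 17·12191·44 = 83728424.
83728424 mod 597359 = 98164.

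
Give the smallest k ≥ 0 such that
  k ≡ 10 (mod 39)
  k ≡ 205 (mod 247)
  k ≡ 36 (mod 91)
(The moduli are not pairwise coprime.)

946

Combine the congruences pairwise.
gcd(39, 247) = 13 and 13 | (205 − 10), so the pair is consistent; merging gives k ≡ 205 (mod 741), where 741 = lcm(39, 247).
gcd(741, 91) = 13 and 13 | (36 − 205), so the pair is consistent; merging gives k ≡ 946 (mod 5187), where 5187 = lcm(741, 91).
The solution is unique modulo lcm(39, 247, 91) = 5187.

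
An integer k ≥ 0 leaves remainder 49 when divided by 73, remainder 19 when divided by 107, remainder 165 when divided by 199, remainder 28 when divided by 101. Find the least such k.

4263541

From k ≡ 49 (mod 73) write k = 49 + 73t. Substituting into k ≡ 19 (mod 107) gives 73t ≡ 77 (mod 107), and since 73⁻¹ ≡ 22 (mod 107), t ≡ 89. Hence k ≡ 49 + 73·89 = 6546 (mod 7811).
From k ≡ 6546 (mod 7811) write k = 6546 + 7811t. Substituting into k ≡ 165 (mod 199) gives 7811t ≡ 186 (mod 199), and since 50⁻¹ ≡ 4 (mod 199), t ≡ 147. Hence k ≡ 6546 + 7811·147 = 1154763 (mod 1554389).
From k ≡ 1154763 (mod 1554389) write k = 1154763 + 1554389t. Substituting into k ≡ 28 (mod 101) gives 1554389t ≡ 99 (mod 101), and since 100⁻¹ ≡ 100 (mod 101), t ≡ 2. Hence k ≡ 1154763 + 1554389·2 = 4263541 (mod 156993289).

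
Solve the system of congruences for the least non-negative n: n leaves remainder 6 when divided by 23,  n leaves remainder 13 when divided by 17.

Combine the congruences pairwise.
From n ≡ 6 (mod 23) write n = 6 + 23t. Substituting into n ≡ 13 (mod 17) gives 23t ≡ 7 (mod 17), and since 6⁻¹ ≡ 3 (mod 17), t ≡ 4. Hence n ≡ 6 + 23·4 = 98 (mod 391).

98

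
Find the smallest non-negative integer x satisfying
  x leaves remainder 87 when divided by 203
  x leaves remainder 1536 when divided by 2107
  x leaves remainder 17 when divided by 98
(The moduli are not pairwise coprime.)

gcd(203, 2107) = 7 and 7 | (1536 − 87), so the pair is consistent; merging gives x ≡ 56318 (mod 61103), where 61103 = lcm(203, 2107).
gcd(61103, 98) = 49 and 49 | (17 − 56318), so the pair is consistent; merging gives x ≡ 117421 (mod 122206), where 122206 = lcm(61103, 98).
The solution is unique modulo lcm(203, 2107, 98) = 122206.

117421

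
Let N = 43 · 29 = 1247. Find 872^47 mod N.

722

Mod 43: 872 ≡ 12; by Fermat, exponent reduces to 47 mod 42 = 5; 12^5 ≡ 34 (mod 43).
Mod 29: 872 ≡ 2; by Fermat, exponent reduces to 47 mod 28 = 19; 2^19 ≡ 26 (mod 29).
Combine by CRT: x ≡ 34 (mod 43), x ≡ 26 (mod 29) ⇒ x ≡ 722 (mod 1247).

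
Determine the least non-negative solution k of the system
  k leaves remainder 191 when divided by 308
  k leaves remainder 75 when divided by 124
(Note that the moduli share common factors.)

8507

gcd(308, 124) = 4 and 4 | (75 − 191), so the pair is consistent; merging gives k ≡ 8507 (mod 9548), where 9548 = lcm(308, 124).
The solution is unique modulo lcm(308, 124) = 9548.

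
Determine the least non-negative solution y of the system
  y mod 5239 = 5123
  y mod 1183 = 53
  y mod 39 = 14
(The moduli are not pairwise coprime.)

99425

gcd(5239, 1183) = 169 and 169 | (53 − 5123), so the pair is consistent; merging gives y ≡ 26079 (mod 36673), where 36673 = lcm(5239, 1183).
gcd(36673, 39) = 13 and 13 | (14 − 26079), so the pair is consistent; merging gives y ≡ 99425 (mod 110019), where 110019 = lcm(36673, 39).
The solution is unique modulo lcm(5239, 1183, 39) = 110019.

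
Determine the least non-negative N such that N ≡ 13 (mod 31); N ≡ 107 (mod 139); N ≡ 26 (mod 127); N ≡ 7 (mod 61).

From N ≡ 13 (mod 31) write N = 13 + 31t. Substituting into N ≡ 107 (mod 139) gives 31t ≡ 94 (mod 139), and since 31⁻¹ ≡ 9 (mod 139), t ≡ 12. Hence N ≡ 13 + 31·12 = 385 (mod 4309).
From N ≡ 385 (mod 4309) write N = 385 + 4309t. Substituting into N ≡ 26 (mod 127) gives 4309t ≡ 22 (mod 127), and since 118⁻¹ ≡ 14 (mod 127), t ≡ 54. Hence N ≡ 385 + 4309·54 = 233071 (mod 547243).
From N ≡ 233071 (mod 547243) write N = 233071 + 547243t. Substituting into N ≡ 7 (mod 61) gives 547243t ≡ 17 (mod 61), and since 12⁻¹ ≡ 56 (mod 61), t ≡ 37. Hence N ≡ 233071 + 547243·37 = 20481062 (mod 33381823).

20481062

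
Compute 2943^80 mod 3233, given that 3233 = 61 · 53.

Mod 61: 2943 ≡ 15; by Fermat, exponent reduces to 80 mod 60 = 20; 15^20 ≡ 47 (mod 61).
Mod 53: 2943 ≡ 28; by Fermat, exponent reduces to 80 mod 52 = 28; 28^28 ≡ 42 (mod 53).
Combine by CRT: x ≡ 47 (mod 61), x ≡ 42 (mod 53) ⇒ x ≡ 413 (mod 3233).

413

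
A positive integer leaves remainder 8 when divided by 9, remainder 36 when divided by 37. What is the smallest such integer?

From n ≡ 8 (mod 9) write n = 8 + 9t. Substituting into n ≡ 36 (mod 37) gives 9t ≡ 28 (mod 37), and since 9⁻¹ ≡ 33 (mod 37), t ≡ 36. Hence n ≡ 8 + 9·36 = 332 (mod 333).

332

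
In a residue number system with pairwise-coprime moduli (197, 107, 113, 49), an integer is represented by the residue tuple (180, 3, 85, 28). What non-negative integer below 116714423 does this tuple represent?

92667995

The moduli are pairwise coprime; N = 197·107·113·49 = 116714423.
N/197 = 592459; 592459 ≡ 80 (mod 197); 80·165 ≡ 1, so inverse 165.
N/107 = 1090789; 1090789 ≡ 31 (mod 107); 31·38 ≡ 1, so inverse 38.
N/113 = 1032871; 1032871 ≡ 51 (mod 113); 51·82 ≡ 1, so inverse 82.
N/49 = 2381927; 2381927 ≡ 37 (mod 49); 37·4 ≡ 1, so inverse 4.
x ≡ 180·592459·165 + 3·1090789·38 + 85·1032871·82 + 28·2381927·4 = 25186268940.
25186268940 mod 116714423 = 92667995.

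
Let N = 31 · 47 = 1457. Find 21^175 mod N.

Mod 31: 21 ≡ 21; by Fermat, exponent reduces to 175 mod 30 = 25; 21^25 ≡ 26 (mod 31).
Mod 47: 21 ≡ 21; by Fermat, exponent reduces to 175 mod 46 = 37; 21^37 ≡ 6 (mod 47).
Combine by CRT: x ≡ 26 (mod 31), x ≡ 6 (mod 47) ⇒ x ≡ 429 (mod 1457).

429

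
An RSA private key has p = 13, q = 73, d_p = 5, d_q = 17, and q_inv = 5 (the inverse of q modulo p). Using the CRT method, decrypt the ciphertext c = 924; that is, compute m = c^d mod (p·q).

768

m₁ = c^(d_p) mod p: c ≡ 1 (mod 13), and 1^5 mod 13 = 1.
m₂ = c^(d_q) mod q: c ≡ 48 (mod 73), and 48^17 mod 73 = 38.
h = q_inv·(m₁ − m₂) mod p = 5·(1 − 38) mod 13 = 10.
m = m₂ + h·q = 38 + 10·73 = 768.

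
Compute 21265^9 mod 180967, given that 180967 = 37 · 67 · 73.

109741

Mod 37: 21265 ≡ 27; 27^9 ≡ 36 (mod 37).
Mod 67: 21265 ≡ 26; 26^9 ≡ 62 (mod 67).
Mod 73: 21265 ≡ 22; 22^9 ≡ 22 (mod 73).
Combine by CRT: x ≡ 36 (mod 37), x ≡ 62 (mod 67), x ≡ 22 (mod 73) ⇒ x ≡ 109741 (mod 180967).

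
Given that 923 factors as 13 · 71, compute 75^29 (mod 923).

Mod 13: 75 ≡ 10; by Fermat, exponent reduces to 29 mod 12 = 5; 10^5 ≡ 4 (mod 13).
Mod 71: 75 ≡ 4; 4^29 ≡ 29 (mod 71).
Combine by CRT: x ≡ 4 (mod 13), x ≡ 29 (mod 71) ⇒ x ≡ 810 (mod 923).

810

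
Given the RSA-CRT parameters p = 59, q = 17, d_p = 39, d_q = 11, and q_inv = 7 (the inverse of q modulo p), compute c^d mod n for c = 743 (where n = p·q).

669

m₁ = c^(d_p) mod p: c ≡ 35 (mod 59), and 35^39 mod 59 = 20.
m₂ = c^(d_q) mod q: c ≡ 12 (mod 17), and 12^11 mod 17 = 6.
h = q_inv·(m₁ − m₂) mod p = 7·(20 − 6) mod 59 = 39.
m = m₂ + h·q = 6 + 39·17 = 669.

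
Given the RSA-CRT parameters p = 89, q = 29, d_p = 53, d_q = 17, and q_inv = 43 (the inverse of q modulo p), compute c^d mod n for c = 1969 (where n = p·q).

114

m₁ = c^(d_p) mod p: c ≡ 11 (mod 89), and 11^53 mod 89 = 25.
m₂ = c^(d_q) mod q: c ≡ 26 (mod 29), and 26^17 mod 29 = 27.
h = q_inv·(m₁ − m₂) mod p = 43·(25 − 27) mod 89 = 3.
m = m₂ + h·q = 27 + 3·29 = 114.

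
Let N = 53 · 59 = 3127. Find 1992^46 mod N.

547

Mod 53: 1992 ≡ 31; 31^46 ≡ 17 (mod 53).
Mod 59: 1992 ≡ 45; 45^46 ≡ 16 (mod 59).
Combine by CRT: x ≡ 17 (mod 53), x ≡ 16 (mod 59) ⇒ x ≡ 547 (mod 3127).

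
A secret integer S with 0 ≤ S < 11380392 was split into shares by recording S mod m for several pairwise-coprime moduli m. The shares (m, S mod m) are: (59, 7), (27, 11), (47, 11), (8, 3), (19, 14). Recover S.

The moduli are pairwise coprime; N = 59·27·47·8·19 = 11380392.
N/59 = 192888; 192888 ≡ 17 (mod 59); 17·7 ≡ 1, so inverse 7.
N/27 = 421496; 421496 ≡ 26 (mod 27); 26·26 ≡ 1, so inverse 26.
N/47 = 242136; 242136 ≡ 39 (mod 47); 39·41 ≡ 1, so inverse 41.
N/8 = 1422549; 1422549 ≡ 5 (mod 8); 5·5 ≡ 1, so inverse 5.
N/19 = 598968; 598968 ≡ 12 (mod 19); 12·8 ≡ 1, so inverse 8.
S ≡ 7·192888·7 + 11·421496·26 + 11·242136·41 + 3·1422549·5 + 14·598968·8 = 327625355.
327625355 mod 11380392 = 8974379.

8974379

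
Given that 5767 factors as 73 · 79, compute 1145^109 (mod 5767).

Mod 73: 1145 ≡ 50; by Fermat, exponent reduces to 109 mod 72 = 37; 50^37 ≡ 50 (mod 73).
Mod 79: 1145 ≡ 39; by Fermat, exponent reduces to 109 mod 78 = 31; 39^31 ≡ 60 (mod 79).
Combine by CRT: x ≡ 50 (mod 73), x ≡ 60 (mod 79) ⇒ x ≡ 3773 (mod 5767).

3773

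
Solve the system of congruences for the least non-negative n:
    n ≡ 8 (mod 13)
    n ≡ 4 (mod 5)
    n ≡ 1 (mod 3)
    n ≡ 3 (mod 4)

The moduli are pairwise coprime; M = 13·5·3·4 = 780.
M/13 = 60; 60 ≡ 8 (mod 13); 8·5 ≡ 1, so inverse 5.
M/5 = 156; 156 ≡ 1 (mod 5), inverse 1.
M/3 = 260; 260 ≡ 2 (mod 3); 2·2 ≡ 1, so inverse 2.
M/4 = 195; 195 ≡ 3 (mod 4); 3·3 ≡ 1, so inverse 3.
n ≡ 8·60·5 + 4·156·1 + 1·260·2 + 3·195·3 = 5299.
5299 mod 780 = 619.

619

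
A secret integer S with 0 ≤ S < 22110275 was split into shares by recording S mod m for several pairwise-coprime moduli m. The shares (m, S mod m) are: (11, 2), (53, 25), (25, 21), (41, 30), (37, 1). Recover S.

From S ≡ 2 (mod 11) write S = 2 + 11t. Substituting into S ≡ 25 (mod 53) gives 11t ≡ 23 (mod 53), and since 11⁻¹ ≡ 29 (mod 53), t ≡ 31. Hence S ≡ 2 + 11·31 = 343 (mod 583).
From S ≡ 343 (mod 583) write S = 343 + 583t. Substituting into S ≡ 21 (mod 25) gives 583t ≡ 3 (mod 25), and since 8⁻¹ ≡ 22 (mod 25), t ≡ 16. Hence S ≡ 343 + 583·16 = 9671 (mod 14575).
From S ≡ 9671 (mod 14575) write S = 9671 + 14575t. Substituting into S ≡ 30 (mod 41) gives 14575t ≡ 35 (mod 41), and since 20⁻¹ ≡ 39 (mod 41), t ≡ 12. Hence S ≡ 9671 + 14575·12 = 184571 (mod 597575).
From S ≡ 184571 (mod 597575) write S = 184571 + 597575t. Substituting into S ≡ 1 (mod 37) gives 597575t ≡ 23 (mod 37), and since 25⁻¹ ≡ 3 (mod 37), t ≡ 32. Hence S ≡ 184571 + 597575·32 = 19306971 (mod 22110275).

19306971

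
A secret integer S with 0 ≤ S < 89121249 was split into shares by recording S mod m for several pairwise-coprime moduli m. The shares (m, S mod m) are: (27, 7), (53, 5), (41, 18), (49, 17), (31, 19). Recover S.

From S ≡ 7 (mod 27) write S = 7 + 27t. Substituting into S ≡ 5 (mod 53) gives 27t ≡ 51 (mod 53), and since 27⁻¹ ≡ 2 (mod 53), t ≡ 49. Hence S ≡ 7 + 27·49 = 1330 (mod 1431).
From S ≡ 1330 (mod 1431) write S = 1330 + 1431t. Substituting into S ≡ 18 (mod 41) gives 1431t ≡ 0 (mod 41), and since 37⁻¹ ≡ 10 (mod 41), t ≡ 0. Hence S ≡ 1330 + 1431·0 = 1330 (mod 58671).
From S ≡ 1330 (mod 58671) write S = 1330 + 58671t. Substituting into S ≡ 17 (mod 49) gives 58671t ≡ 10 (mod 49), and since 18⁻¹ ≡ 30 (mod 49), t ≡ 6. Hence S ≡ 1330 + 58671·6 = 353356 (mod 2874879).
From S ≡ 353356 (mod 2874879) write S = 353356 + 2874879t. Substituting into S ≡ 19 (mod 31) gives 2874879t ≡ 1 (mod 31), and since 1⁻¹ ≡ 1 (mod 31), t ≡ 1. Hence S ≡ 353356 + 2874879·1 = 3228235 (mod 89121249).

3228235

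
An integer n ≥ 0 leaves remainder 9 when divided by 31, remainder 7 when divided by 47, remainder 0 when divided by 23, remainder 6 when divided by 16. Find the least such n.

354246

Combine the congruences pairwise.
From n ≡ 9 (mod 31) write n = 9 + 31t. Substituting into n ≡ 7 (mod 47) gives 31t ≡ 45 (mod 47), and since 31⁻¹ ≡ 44 (mod 47), t ≡ 6. Hence n ≡ 9 + 31·6 = 195 (mod 1457).
From n ≡ 195 (mod 1457) write n = 195 + 1457t. Substituting into n ≡ 0 (mod 23) gives 1457t ≡ 12 (mod 23), and since 8⁻¹ ≡ 3 (mod 23), t ≡ 13. Hence n ≡ 195 + 1457·13 = 19136 (mod 33511).
From n ≡ 19136 (mod 33511) write n = 19136 + 33511t. Substituting into n ≡ 6 (mod 16) gives 33511t ≡ 6 (mod 16), and since 7⁻¹ ≡ 7 (mod 16), t ≡ 10. Hence n ≡ 19136 + 33511·10 = 354246 (mod 536176).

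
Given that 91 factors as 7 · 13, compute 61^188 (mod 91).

Mod 7: 61 ≡ 5; by Fermat, exponent reduces to 188 mod 6 = 2; 5^2 ≡ 4 (mod 7).
Mod 13: 61 ≡ 9; by Fermat, exponent reduces to 188 mod 12 = 8; 9^8 ≡ 3 (mod 13).
Combine by CRT: x ≡ 4 (mod 7), x ≡ 3 (mod 13) ⇒ x ≡ 81 (mod 91).

81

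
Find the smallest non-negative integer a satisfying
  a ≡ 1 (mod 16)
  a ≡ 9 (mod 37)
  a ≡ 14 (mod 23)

The moduli are pairwise coprime; N = 16·37·23 = 13616.
N/16 = 851; 851 ≡ 3 (mod 16); 3·11 ≡ 1, so inverse 11.
N/37 = 368; 368 ≡ 35 (mod 37); 35·18 ≡ 1, so inverse 18.
N/23 = 592; 592 ≡ 17 (mod 23); 17·19 ≡ 1, so inverse 19.
a ≡ 1·851·11 + 9·368·18 + 14·592·19 = 226449.
226449 mod 13616 = 8593.

8593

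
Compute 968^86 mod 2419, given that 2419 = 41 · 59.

Mod 41: 968 ≡ 25; by Fermat, exponent reduces to 86 mod 40 = 6; 25^6 ≡ 16 (mod 41).
Mod 59: 968 ≡ 24; by Fermat, exponent reduces to 86 mod 58 = 28; 24^28 ≡ 27 (mod 59).
Combine by CRT: x ≡ 16 (mod 41), x ≡ 27 (mod 59) ⇒ x ≡ 1738 (mod 2419).

1738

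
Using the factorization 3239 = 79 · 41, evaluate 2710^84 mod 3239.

Mod 79: 2710 ≡ 24; by Fermat, exponent reduces to 84 mod 78 = 6; 24^6 ≡ 1 (mod 79).
Mod 41: 2710 ≡ 4; by Fermat, exponent reduces to 84 mod 40 = 4; 4^4 ≡ 10 (mod 41).
Combine by CRT: x ≡ 1 (mod 79), x ≡ 10 (mod 41) ⇒ x ≡ 3003 (mod 3239).

3003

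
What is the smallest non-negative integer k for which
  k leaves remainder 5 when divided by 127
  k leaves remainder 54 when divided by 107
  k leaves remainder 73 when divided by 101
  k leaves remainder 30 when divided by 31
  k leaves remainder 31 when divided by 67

The moduli are pairwise coprime; N = 127·107·101·31·67 = 2850659653.
N/127 = 22446139; 22446139 ≡ 32 (mod 127); 32·4 ≡ 1, so inverse 4.
N/107 = 26641679; 26641679 ≡ 70 (mod 107); 70·26 ≡ 1, so inverse 26.
N/101 = 28224353; 28224353 ≡ 4 (mod 101); 4·76 ≡ 1, so inverse 76.
N/31 = 91956763; 91956763 ≡ 6 (mod 31); 6·26 ≡ 1, so inverse 26.
N/67 = 42547159; 42547159 ≡ 15 (mod 67); 15·9 ≡ 1, so inverse 9.
k ≡ 5·22446139·4 + 54·26641679·26 + 73·28224353·76 + 30·91956763·26 + 31·42547159·9 = 278039483041.
278039483041 mod 2850659653 = 1525496700.

1525496700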